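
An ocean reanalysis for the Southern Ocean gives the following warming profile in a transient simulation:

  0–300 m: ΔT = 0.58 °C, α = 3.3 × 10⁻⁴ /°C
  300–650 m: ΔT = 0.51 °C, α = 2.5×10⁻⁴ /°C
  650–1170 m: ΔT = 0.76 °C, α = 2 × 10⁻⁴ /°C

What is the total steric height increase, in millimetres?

about 181 mm

0–300 m: 3.3×10⁻⁴ × 300 × 0.58 = 0.05742 m
0.51 × 350 × 2.5×10⁻⁴ = 0.044625 m
Layer 3: 0.76 × 520 × 2×10⁻⁴ = 0.07904 m
Δh = 0.05742 + 0.044625 + 0.07904 = 0.181085 m ≈ 181 mm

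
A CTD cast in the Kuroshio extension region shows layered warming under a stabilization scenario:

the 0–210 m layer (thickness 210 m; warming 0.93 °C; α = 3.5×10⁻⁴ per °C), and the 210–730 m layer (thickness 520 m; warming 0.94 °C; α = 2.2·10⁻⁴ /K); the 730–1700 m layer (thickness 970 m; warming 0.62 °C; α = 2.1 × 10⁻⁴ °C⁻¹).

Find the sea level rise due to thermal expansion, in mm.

about 302 mm

Layer 1: 3.5×10⁻⁴ × 210 × 0.93 = 0.068355 m
Layer 2: 2.2×10⁻⁴ × 0.94 × 520 = 0.107536 m
970 × 2.1×10⁻⁴ × 0.62 = 0.126294 m
Δh = 0.068355 + 0.107536 + 0.126294 = 0.302185 m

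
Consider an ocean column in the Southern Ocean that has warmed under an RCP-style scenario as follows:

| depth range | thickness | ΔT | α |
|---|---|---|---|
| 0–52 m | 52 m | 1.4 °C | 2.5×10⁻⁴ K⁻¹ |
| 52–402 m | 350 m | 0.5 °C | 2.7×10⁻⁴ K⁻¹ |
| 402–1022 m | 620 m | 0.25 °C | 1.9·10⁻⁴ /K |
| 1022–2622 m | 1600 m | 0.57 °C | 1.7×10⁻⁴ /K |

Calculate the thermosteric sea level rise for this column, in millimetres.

Layer 1: 52 × 2.5×10⁻⁴ × 1.4 = 0.01820 m
2.7×10⁻⁴ × 350 × 0.5 = 0.04725 m
402–1022 m: 0.25 × 620 × 1.9×10⁻⁴ = 0.02945 m
1022–2622 m: 1.7×10⁻⁴ × 0.57 × 1600 = 0.15504 m
Δh = 0.01820 + 0.04725 + 0.02945 + 0.15504 = 0.24994 m

about 250 mm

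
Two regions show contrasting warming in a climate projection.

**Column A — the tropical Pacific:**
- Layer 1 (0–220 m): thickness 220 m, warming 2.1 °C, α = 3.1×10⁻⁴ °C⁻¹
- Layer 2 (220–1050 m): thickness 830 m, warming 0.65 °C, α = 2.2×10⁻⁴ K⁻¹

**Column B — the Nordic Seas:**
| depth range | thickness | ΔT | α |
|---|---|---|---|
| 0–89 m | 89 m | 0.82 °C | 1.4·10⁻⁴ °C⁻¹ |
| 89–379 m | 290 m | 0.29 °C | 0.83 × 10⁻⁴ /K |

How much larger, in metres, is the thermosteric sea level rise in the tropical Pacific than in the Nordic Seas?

A Layer 1: 220 × 3.1×10⁻⁴ × 2.1 = 0.14322 m
A 220–1050 m: 0.65 × 830 × 2.2×10⁻⁴ = 0.11869 m
A total: 0.26191 m
B Layer 1: 1.4×10⁻⁴ × 89 × 0.82 = 0.0102172 m
B 89–379 m: 0.29 × 290 × 0.83×10⁻⁴ = 0.0069803 m
B total: 0.0171975 m
Difference: 0.26191 − 0.0171975 = 0.2447125 m

0.245 m larger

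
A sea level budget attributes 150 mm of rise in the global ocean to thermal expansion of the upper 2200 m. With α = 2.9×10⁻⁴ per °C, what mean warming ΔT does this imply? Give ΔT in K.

0.235 K

ΔT = Δh/(αH) = 0.15 / (2.9×10⁻⁴ × 2200) ≈ 0.2351 K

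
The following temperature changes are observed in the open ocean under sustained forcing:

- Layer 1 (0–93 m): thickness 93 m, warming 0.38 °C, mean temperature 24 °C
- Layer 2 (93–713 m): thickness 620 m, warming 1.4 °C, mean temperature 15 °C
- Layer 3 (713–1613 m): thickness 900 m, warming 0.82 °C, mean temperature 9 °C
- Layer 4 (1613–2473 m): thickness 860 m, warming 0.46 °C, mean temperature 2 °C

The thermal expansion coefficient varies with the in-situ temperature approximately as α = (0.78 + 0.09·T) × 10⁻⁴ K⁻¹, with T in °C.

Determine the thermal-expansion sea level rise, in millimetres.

about 351 mm

Layer 1: α = (0.78 + 0.09×24)×10⁻⁴ = 2.94×10⁻⁴ K⁻¹
Layer 2: α = (0.78 + 0.09×15)×10⁻⁴ = 2.13×10⁻⁴ K⁻¹
Layer 3: α = (0.78 + 0.09×9)×10⁻⁴ = 1.59×10⁻⁴ K⁻¹
Layer 4: α = (0.78 + 0.09×2)×10⁻⁴ = 0.96×10⁻⁴ K⁻¹
Layer 1: 93 × 0.38 × 2.94×10⁻⁴ = 0.01038996 m
2.13×10⁻⁴ × 620 × 1.4 = 0.184884 m
713–1613 m: 900 × 0.82 × 1.59×10⁻⁴ = 0.117342 m
0.46 × 0.96×10⁻⁴ × 860 = 0.0379776 m
Δh = 0.01038996 + 0.184884 + 0.117342 + 0.0379776 = 0.35059356 m ≈ 351 mm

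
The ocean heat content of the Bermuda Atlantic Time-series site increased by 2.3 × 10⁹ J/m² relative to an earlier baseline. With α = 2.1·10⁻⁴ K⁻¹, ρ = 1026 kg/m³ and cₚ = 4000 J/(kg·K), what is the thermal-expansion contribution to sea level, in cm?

Δh = αQ/(ρcₚ) = 2.1×10⁻⁴ × 2.3×10⁹ / (1026 × 4000) ≈ 0.11769 m

12 cm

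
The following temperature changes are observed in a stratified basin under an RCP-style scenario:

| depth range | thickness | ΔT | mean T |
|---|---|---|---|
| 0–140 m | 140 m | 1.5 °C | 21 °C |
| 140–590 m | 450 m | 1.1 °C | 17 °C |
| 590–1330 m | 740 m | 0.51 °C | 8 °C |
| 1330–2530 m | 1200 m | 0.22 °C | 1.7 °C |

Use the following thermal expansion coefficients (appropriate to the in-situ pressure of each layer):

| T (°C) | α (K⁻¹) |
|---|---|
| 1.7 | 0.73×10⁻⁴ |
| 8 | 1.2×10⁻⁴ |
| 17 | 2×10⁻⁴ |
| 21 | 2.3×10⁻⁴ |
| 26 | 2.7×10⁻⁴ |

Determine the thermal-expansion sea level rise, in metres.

Layer 1 at 21 °C → α = 2.3×10⁻⁴ K⁻¹
Layer 2 at 17 °C → α = 2×10⁻⁴ K⁻¹
Layer 3 at 8 °C → α = 1.2×10⁻⁴ K⁻¹
Layer 4 at 1.7 °C → α = 0.73×10⁻⁴ K⁻¹
Layer 1: 2.3×10⁻⁴ × 140 × 1.5 = 0.04830 m
140–590 m: 1.1 × 450 × 2×10⁻⁴ = 0.09900 m
1.2×10⁻⁴ × 0.51 × 740 = 0.045288 m
0.73×10⁻⁴ × 0.22 × 1200 = 0.019272 m
Δh = 0.04830 + 0.09900 + 0.045288 + 0.019272 = 0.21186 m ≈ 0.21 m

about 0.21 m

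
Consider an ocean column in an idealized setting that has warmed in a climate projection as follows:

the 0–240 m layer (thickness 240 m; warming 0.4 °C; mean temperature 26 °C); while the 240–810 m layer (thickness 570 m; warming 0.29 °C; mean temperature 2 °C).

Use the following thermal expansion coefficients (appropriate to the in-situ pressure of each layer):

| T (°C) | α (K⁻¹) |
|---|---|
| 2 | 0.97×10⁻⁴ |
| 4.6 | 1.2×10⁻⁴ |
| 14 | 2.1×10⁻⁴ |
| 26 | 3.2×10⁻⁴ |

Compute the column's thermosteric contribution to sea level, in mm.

about 47 mm

Layer 1 at 26 °C → α = 3.2×10⁻⁴ K⁻¹
Layer 2 at 2 °C → α = 0.97×10⁻⁴ K⁻¹
Layer 1: 3.2×10⁻⁴ × 0.4 × 240 = 0.03072 m
0.97×10⁻⁴ × 0.29 × 570 = 0.0160341 m
Δh = 0.03072 + 0.0160341 = 0.0467541 m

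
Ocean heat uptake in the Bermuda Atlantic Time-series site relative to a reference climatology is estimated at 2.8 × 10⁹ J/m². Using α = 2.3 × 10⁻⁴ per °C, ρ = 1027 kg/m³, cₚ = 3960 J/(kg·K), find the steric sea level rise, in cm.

Δh ≈ 15.8 cm

Δh = αQ/(ρcₚ) = 2.3×10⁻⁴ × 2.8×10⁹ / (1027 × 3960) ≈ 0.15835 m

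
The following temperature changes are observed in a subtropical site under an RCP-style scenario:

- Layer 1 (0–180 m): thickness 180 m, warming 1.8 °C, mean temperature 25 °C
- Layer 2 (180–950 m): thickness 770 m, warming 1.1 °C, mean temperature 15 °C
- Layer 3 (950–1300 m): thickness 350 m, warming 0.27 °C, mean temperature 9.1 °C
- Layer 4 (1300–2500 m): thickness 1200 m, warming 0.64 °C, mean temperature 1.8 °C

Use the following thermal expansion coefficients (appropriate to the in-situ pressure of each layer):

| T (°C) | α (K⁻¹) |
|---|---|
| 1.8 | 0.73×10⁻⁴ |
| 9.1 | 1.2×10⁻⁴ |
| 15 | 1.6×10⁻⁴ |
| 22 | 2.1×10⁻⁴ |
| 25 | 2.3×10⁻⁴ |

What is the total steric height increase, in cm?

Layer 1 at 25 °C → α = 2.3×10⁻⁴ K⁻¹
Layer 2 at 15 °C → α = 1.6×10⁻⁴ K⁻¹
Layer 3 at 9.1 °C → α = 1.2×10⁻⁴ K⁻¹
Layer 4 at 1.8 °C → α = 0.73×10⁻⁴ K⁻¹
180 × 1.8 × 2.3×10⁻⁴ = 0.07452 m
Layer 2: 770 × 1.6×10⁻⁴ × 1.1 = 0.13552 m
Layer 3: 350 × 1.2×10⁻⁴ × 0.27 = 0.01134 m
1200 × 0.64 × 0.73×10⁻⁴ = 0.056064 m
Δh = 0.07452 + 0.13552 + 0.01134 + 0.056064 = 0.277444 m ≈ 27.7 cm

27.7 cm of thermosteric rise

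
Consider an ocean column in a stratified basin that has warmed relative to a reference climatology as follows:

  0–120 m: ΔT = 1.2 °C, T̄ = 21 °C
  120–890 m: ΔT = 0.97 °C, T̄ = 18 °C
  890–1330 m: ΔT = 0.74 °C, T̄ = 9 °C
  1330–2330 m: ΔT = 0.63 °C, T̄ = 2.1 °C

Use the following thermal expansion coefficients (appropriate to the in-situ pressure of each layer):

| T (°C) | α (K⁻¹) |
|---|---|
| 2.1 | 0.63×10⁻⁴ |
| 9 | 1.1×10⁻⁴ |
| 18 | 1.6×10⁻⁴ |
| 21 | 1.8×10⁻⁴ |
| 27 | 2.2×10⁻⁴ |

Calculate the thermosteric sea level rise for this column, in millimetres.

about 220 mm

Layer 1 at 21 °C → α = 1.8×10⁻⁴ K⁻¹
Layer 2 at 18 °C → α = 1.6×10⁻⁴ K⁻¹
Layer 3 at 9 °C → α = 1.1×10⁻⁴ K⁻¹
Layer 4 at 2.1 °C → α = 0.63×10⁻⁴ K⁻¹
1.2 × 120 × 1.8×10⁻⁴ = 0.02592 m
Layer 2: 1.6×10⁻⁴ × 770 × 0.97 = 0.119504 m
890–1330 m: 0.74 × 440 × 1.1×10⁻⁴ = 0.035816 m
0.63 × 1000 × 0.63×10⁻⁴ = 0.03969 m
Δh = 0.02592 + 0.119504 + 0.035816 + 0.03969 = 0.22093 m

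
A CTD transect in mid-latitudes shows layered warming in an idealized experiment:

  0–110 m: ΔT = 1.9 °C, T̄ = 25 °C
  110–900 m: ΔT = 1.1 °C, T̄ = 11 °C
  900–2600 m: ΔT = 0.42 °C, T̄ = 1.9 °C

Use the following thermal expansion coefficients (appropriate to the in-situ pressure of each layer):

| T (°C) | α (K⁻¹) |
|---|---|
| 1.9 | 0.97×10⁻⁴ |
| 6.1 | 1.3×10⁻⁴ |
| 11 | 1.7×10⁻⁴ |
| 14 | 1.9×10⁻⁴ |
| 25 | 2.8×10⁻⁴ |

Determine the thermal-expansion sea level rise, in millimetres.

276 mm

Layer 1 at 25 °C → α = 2.8×10⁻⁴ K⁻¹
Layer 2 at 11 °C → α = 1.7×10⁻⁴ K⁻¹
Layer 3 at 1.9 °C → α = 0.97×10⁻⁴ K⁻¹
Layer 1: 110 × 2.8×10⁻⁴ × 1.9 = 0.05852 m
1.7×10⁻⁴ × 790 × 1.1 = 0.14773 m
0.97×10⁻⁴ × 0.42 × 1700 = 0.069258 m
Δh = 0.05852 + 0.14773 + 0.069258 = 0.275508 m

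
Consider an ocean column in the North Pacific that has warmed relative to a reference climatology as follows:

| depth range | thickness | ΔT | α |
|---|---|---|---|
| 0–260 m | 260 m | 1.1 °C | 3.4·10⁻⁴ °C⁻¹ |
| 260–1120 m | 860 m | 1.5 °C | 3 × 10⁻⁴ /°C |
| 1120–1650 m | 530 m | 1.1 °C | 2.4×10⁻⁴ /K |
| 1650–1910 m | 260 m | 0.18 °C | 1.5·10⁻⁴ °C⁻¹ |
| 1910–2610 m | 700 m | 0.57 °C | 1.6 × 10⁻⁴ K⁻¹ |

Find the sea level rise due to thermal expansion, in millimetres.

0–260 m: 260 × 3.4×10⁻⁴ × 1.1 = 0.09724 m
1.5 × 3×10⁻⁴ × 860 = 0.38700 m
2.4×10⁻⁴ × 1.1 × 530 = 0.13992 m
Layer 4: 1.5×10⁻⁴ × 0.18 × 260 = 0.00702 m
1910–2610 m: 0.57 × 1.6×10⁻⁴ × 700 = 0.06384 m
Δh = 0.09724 + 0.38700 + 0.13992 + 0.00702 + 0.06384 = 0.69502 m

about 700 mm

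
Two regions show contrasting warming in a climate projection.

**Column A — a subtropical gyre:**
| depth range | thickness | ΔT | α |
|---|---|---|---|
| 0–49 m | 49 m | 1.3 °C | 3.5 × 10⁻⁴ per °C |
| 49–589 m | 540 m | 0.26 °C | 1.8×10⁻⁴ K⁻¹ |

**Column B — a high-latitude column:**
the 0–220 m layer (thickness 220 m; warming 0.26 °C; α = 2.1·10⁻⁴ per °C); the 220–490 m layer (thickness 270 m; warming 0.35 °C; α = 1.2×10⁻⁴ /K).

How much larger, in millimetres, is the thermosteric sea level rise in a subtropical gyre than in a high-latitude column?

24.2 mm larger

A 49 × 1.3 × 3.5×10⁻⁴ = 0.022295 m
A 49–589 m: 1.8×10⁻⁴ × 0.26 × 540 = 0.025272 m
A total: 0.047567 m
B 0.26 × 220 × 2.1×10⁻⁴ = 0.012012 m
B 0.35 × 1.2×10⁻⁴ × 270 = 0.01134 m
B total: 0.023352 m
Difference: 0.047567 − 0.023352 = 0.024215 m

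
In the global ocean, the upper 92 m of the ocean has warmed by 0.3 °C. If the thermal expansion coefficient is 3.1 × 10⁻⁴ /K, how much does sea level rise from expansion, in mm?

Δh = αΔT·H = 3.1×10⁻⁴ × 0.3 × 92 = 0.008556 m

Δh ≈ 8.56 mm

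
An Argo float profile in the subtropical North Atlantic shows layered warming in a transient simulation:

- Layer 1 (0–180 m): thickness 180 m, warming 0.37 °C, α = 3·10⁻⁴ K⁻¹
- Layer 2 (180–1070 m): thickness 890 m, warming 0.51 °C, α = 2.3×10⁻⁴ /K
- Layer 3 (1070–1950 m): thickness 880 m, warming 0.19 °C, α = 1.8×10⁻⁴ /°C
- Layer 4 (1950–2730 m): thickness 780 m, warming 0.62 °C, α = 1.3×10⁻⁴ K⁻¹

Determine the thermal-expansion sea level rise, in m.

0–180 m: 180 × 3×10⁻⁴ × 0.37 = 0.01998 m
180–1070 m: 0.51 × 890 × 2.3×10⁻⁴ = 0.104397 m
Layer 3: 1.8×10⁻⁴ × 880 × 0.19 = 0.030096 m
1950–2730 m: 0.62 × 1.3×10⁻⁴ × 780 = 0.062868 m
Δh = 0.01998 + 0.104397 + 0.030096 + 0.062868 = 0.217341 m ≈ 0.217 m

0.217 m of thermosteric rise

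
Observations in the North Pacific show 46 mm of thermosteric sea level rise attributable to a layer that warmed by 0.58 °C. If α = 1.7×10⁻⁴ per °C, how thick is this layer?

H = Δh/(αΔT) = 0.046 / (1.7×10⁻⁴ × 0.58) ≈ 466.5 m

467 m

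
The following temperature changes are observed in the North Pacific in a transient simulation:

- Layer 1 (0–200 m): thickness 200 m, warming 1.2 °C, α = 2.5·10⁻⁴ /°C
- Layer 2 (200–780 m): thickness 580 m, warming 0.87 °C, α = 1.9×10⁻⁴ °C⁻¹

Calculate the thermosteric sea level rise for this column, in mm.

Δh = 156 mm

1.2 × 2.5×10⁻⁴ × 200 = 0.06000 m
Layer 2: 580 × 0.87 × 1.9×10⁻⁴ = 0.095874 m
Δh = 0.06000 + 0.095874 = 0.155874 m ≈ 156 mm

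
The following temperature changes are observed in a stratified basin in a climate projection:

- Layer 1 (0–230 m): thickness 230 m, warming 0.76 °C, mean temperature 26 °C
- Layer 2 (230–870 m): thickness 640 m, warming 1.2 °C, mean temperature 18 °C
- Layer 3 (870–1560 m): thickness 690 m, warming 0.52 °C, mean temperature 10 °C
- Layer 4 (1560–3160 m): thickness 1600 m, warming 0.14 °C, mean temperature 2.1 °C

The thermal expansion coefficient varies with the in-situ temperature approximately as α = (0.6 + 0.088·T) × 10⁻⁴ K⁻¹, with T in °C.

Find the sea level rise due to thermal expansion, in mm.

Layer 1: α = (0.6 + 0.088×26)×10⁻⁴ = 2.888×10⁻⁴ K⁻¹
Layer 2: α = (0.6 + 0.088×18)×10⁻⁴ = 2.184×10⁻⁴ K⁻¹
Layer 3: α = (0.6 + 0.088×10)×10⁻⁴ = 1.48×10⁻⁴ K⁻¹
Layer 4: α = (0.6 + 0.088×2.1)×10⁻⁴ = 0.7848×10⁻⁴ K⁻¹
2.888×10⁻⁴ × 0.76 × 230 = 0.05048224 m
230–870 m: 2.184×10⁻⁴ × 1.2 × 640 = 0.1677312 m
Layer 3: 690 × 1.48×10⁻⁴ × 0.52 = 0.0531024 m
Layer 4: 1600 × 0.14 × 0.7848×10⁻⁴ = 0.01757952 m
Δh = 0.05048224 + 0.1677312 + 0.0531024 + 0.01757952 = 0.28889536 m

Δh = 290 mm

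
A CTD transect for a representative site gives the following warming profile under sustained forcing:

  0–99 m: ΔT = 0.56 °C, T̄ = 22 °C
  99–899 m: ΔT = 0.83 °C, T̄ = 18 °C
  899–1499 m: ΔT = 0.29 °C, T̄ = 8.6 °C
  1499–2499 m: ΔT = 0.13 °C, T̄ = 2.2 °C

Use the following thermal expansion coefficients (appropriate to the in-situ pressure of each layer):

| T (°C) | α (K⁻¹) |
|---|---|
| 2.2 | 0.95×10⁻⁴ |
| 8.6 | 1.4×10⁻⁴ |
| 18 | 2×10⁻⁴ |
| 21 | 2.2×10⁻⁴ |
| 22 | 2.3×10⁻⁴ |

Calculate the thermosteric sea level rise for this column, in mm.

Layer 1 at 22 °C → α = 2.3×10⁻⁴ K⁻¹
Layer 2 at 18 °C → α = 2×10⁻⁴ K⁻¹
Layer 3 at 8.6 °C → α = 1.4×10⁻⁴ K⁻¹
Layer 4 at 2.2 °C → α = 0.95×10⁻⁴ K⁻¹
0–99 m: 99 × 2.3×10⁻⁴ × 0.56 = 0.0127512 m
99–899 m: 800 × 2×10⁻⁴ × 0.83 = 0.13280 m
600 × 1.4×10⁻⁴ × 0.29 = 0.02436 m
1000 × 0.95×10⁻⁴ × 0.13 = 0.01235 m
Δh = 0.0127512 + 0.13280 + 0.02436 + 0.01235 = 0.1822612 m

180 mm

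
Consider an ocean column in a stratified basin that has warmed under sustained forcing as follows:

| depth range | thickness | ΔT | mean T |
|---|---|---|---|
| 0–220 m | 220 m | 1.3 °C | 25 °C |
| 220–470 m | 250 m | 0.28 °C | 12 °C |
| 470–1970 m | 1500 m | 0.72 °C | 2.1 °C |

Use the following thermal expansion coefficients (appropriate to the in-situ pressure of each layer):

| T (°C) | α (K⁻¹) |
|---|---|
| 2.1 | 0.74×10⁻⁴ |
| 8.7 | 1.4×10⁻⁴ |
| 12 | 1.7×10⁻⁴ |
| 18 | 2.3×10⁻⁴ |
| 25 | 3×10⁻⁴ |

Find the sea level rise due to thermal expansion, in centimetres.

18 cm of thermosteric rise

Layer 1 at 25 °C → α = 3×10⁻⁴ K⁻¹
Layer 2 at 12 °C → α = 1.7×10⁻⁴ K⁻¹
Layer 3 at 2.1 °C → α = 0.74×10⁻⁴ K⁻¹
3×10⁻⁴ × 220 × 1.3 = 0.08580 m
220–470 m: 0.28 × 1.7×10⁻⁴ × 250 = 0.01190 m
0.72 × 0.74×10⁻⁴ × 1500 = 0.07992 m
Δh = 0.08580 + 0.01190 + 0.07992 = 0.17762 m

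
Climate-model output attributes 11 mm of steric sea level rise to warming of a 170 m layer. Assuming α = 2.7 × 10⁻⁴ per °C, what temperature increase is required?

about 0.24 K

ΔT = Δh/(αH) = 0.011 / (2.7×10⁻⁴ × 170) ≈ 0.2397 K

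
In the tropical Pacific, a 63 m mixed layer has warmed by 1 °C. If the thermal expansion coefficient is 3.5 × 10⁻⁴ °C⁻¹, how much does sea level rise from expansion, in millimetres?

Δh = αΔT·H = 3.5×10⁻⁴ × 1 × 63 = 0.02205 m

22.1 mm of thermosteric rise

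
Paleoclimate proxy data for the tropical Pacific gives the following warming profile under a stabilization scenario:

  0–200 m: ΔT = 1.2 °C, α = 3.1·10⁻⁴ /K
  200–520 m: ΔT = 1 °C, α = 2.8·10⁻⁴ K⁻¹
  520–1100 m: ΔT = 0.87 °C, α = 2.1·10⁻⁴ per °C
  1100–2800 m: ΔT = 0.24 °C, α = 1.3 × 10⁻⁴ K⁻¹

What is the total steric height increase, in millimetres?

Layer 1: 1.2 × 3.1×10⁻⁴ × 200 = 0.07440 m
Layer 2: 320 × 1 × 2.8×10⁻⁴ = 0.08960 m
Layer 3: 580 × 2.1×10⁻⁴ × 0.87 = 0.105966 m
Layer 4: 1700 × 0.24 × 1.3×10⁻⁴ = 0.05304 m
Δh = 0.07440 + 0.08960 + 0.105966 + 0.05304 = 0.323006 m

Δh = 320 mm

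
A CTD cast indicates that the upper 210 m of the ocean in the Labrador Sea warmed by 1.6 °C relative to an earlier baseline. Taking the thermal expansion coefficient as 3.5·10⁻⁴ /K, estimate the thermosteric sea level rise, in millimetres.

Δh = αΔT·H = 3.5×10⁻⁴ × 1.6 × 210 = 0.11760 m

120 mm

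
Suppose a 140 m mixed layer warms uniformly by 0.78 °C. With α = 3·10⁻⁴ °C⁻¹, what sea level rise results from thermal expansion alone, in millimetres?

Δh = 32.8 mm

Δh = αΔT·H = 3×10⁻⁴ × 0.78 × 140 = 0.03276 m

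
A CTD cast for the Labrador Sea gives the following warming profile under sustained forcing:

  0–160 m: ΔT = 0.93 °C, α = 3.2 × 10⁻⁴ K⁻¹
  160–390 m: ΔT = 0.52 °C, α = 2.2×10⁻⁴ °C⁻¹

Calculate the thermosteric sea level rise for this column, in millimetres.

0–160 m: 160 × 0.93 × 3.2×10⁻⁴ = 0.047616 m
Layer 2: 230 × 0.52 × 2.2×10⁻⁴ = 0.026312 m
Δh = 0.047616 + 0.026312 = 0.073928 m ≈ 74 mm

Δh ≈ 74 mm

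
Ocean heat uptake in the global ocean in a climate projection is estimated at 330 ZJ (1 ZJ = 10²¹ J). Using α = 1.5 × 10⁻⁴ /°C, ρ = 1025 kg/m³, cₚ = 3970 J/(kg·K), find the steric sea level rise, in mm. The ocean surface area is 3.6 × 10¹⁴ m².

34 mm of thermosteric rise

Per unit area: Q = 330×10²¹ / (3.6×10¹⁴) ≈ 9.167×10⁸ J/m²
Δh = αQ/(ρcₚ) = 1.5×10⁻⁴ × 9.167×10⁸ / (1025 × 3970) ≈ 0.033791 m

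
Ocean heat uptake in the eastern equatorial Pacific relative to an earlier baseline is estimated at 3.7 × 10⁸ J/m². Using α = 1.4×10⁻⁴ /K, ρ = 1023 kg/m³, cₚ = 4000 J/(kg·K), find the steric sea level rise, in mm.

12.7 mm

Δh = αQ/(ρcₚ) = 1.4×10⁻⁴ × 3.7×10⁸ / (1023 × 4000) ≈ 0.012659 m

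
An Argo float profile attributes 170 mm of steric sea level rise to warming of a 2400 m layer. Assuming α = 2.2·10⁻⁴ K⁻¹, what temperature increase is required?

ΔT = Δh/(αH) = 0.17 / (2.2×10⁻⁴ × 2400) ≈ 0.3220 K

0.322 K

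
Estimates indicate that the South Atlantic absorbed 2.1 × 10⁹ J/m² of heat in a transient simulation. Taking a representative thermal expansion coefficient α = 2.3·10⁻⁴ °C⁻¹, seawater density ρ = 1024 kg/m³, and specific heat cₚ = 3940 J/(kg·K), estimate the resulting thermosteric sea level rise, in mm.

Δh = αQ/(ρcₚ) = 2.3×10⁻⁴ × 2.1×10⁹ / (1024 × 3940) ≈ 0.11972 m

Δh ≈ 120 mm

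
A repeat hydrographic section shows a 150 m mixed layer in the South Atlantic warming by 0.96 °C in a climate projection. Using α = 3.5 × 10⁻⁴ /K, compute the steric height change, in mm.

Δh = αΔT·H = 3.5×10⁻⁴ × 0.96 × 150 = 0.05040 m

Δh = 50.4 mm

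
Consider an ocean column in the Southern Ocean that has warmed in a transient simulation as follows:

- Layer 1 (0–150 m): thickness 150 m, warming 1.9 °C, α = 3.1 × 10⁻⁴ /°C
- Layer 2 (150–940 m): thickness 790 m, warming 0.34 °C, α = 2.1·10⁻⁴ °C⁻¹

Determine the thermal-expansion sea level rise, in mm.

Layer 1: 150 × 3.1×10⁻⁴ × 1.9 = 0.08835 m
790 × 0.34 × 2.1×10⁻⁴ = 0.056406 m
Δh = 0.08835 + 0.056406 = 0.144756 m

Δh ≈ 145 mm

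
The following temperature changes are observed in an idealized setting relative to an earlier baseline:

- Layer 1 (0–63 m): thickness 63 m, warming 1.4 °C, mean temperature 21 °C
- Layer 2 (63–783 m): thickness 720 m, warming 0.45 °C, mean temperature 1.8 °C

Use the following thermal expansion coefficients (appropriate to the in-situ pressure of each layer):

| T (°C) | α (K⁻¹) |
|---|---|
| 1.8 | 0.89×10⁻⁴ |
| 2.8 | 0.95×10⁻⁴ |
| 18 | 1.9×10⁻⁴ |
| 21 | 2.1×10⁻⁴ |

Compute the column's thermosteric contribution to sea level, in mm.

Layer 1 at 21 °C → α = 2.1×10⁻⁴ K⁻¹
Layer 2 at 1.8 °C → α = 0.89×10⁻⁴ K⁻¹
0–63 m: 63 × 2.1×10⁻⁴ × 1.4 = 0.018522 m
63–783 m: 720 × 0.45 × 0.89×10⁻⁴ = 0.028836 m
Δh = 0.018522 + 0.028836 = 0.047358 m ≈ 47 mm

about 47 mm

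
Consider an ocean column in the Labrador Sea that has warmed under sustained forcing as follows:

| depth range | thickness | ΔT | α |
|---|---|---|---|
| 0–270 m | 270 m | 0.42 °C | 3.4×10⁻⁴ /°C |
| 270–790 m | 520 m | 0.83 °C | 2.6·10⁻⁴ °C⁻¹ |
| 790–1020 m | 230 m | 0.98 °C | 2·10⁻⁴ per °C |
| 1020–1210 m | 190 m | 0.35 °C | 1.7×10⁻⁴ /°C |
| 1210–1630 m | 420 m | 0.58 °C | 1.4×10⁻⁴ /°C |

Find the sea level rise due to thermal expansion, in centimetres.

270 × 0.42 × 3.4×10⁻⁴ = 0.038556 m
Layer 2: 0.83 × 2.6×10⁻⁴ × 520 = 0.112216 m
Layer 3: 230 × 0.98 × 2×10⁻⁴ = 0.04508 m
1020–1210 m: 0.35 × 190 × 1.7×10⁻⁴ = 0.011305 m
1210–1630 m: 0.58 × 420 × 1.4×10⁻⁴ = 0.034104 m
Δh = 0.038556 + 0.112216 + 0.04508 + 0.011305 + 0.034104 = 0.241261 m

24 cm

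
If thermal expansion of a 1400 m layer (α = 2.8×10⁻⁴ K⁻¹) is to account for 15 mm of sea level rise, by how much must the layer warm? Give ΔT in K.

ΔT ≈ 0.0383 K

ΔT = Δh/(αH) = 0.015 / (2.8×10⁻⁴ × 1400) ≈ 0.03827 K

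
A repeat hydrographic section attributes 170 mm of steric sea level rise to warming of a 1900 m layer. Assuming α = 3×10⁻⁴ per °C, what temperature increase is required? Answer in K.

ΔT ≈ 0.30 K

ΔT = Δh/(αH) = 0.17 / (3×10⁻⁴ × 1900) ≈ 0.2982 K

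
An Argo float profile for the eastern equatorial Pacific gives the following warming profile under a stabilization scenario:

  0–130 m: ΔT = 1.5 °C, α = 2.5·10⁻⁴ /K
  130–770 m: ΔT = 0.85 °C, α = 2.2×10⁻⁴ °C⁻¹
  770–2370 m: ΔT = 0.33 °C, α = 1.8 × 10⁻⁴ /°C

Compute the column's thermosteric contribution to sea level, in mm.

Layer 1: 1.5 × 2.5×10⁻⁴ × 130 = 0.04875 m
Layer 2: 2.2×10⁻⁴ × 640 × 0.85 = 0.11968 m
770–2370 m: 0.33 × 1.8×10⁻⁴ × 1600 = 0.09504 m
Δh = 0.04875 + 0.11968 + 0.09504 = 0.26347 m ≈ 263 mm

Δh = 263 mm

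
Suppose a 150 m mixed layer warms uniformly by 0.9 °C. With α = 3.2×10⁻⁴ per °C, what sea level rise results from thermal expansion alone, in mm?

Δh ≈ 43.2 mm

Δh = αΔT·H = 3.2×10⁻⁴ × 0.9 × 150 = 0.04320 m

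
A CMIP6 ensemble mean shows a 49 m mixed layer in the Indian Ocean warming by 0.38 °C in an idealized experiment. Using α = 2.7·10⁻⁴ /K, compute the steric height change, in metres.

Δh ≈ 0.00503 m

Δh = αΔT·H = 2.7×10⁻⁴ × 0.38 × 49 = 0.0050274 m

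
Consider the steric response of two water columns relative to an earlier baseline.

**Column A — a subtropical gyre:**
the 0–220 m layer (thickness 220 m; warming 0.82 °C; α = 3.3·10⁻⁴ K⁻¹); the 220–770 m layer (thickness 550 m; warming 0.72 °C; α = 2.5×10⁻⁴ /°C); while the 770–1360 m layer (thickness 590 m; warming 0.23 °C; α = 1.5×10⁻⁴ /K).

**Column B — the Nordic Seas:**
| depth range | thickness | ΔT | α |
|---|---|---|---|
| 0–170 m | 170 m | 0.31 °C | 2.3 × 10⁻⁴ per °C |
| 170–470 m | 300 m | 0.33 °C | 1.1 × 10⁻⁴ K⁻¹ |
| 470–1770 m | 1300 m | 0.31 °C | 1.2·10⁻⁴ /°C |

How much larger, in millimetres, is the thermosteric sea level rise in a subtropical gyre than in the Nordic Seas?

A 0–220 m: 0.82 × 220 × 3.3×10⁻⁴ = 0.059532 m
A 220–770 m: 2.5×10⁻⁴ × 550 × 0.72 = 0.09900 m
A Layer 3: 0.23 × 590 × 1.5×10⁻⁴ = 0.020355 m
A total: 0.178887 m
B Layer 1: 170 × 0.31 × 2.3×10⁻⁴ = 0.012121 m
B Layer 2: 300 × 0.33 × 1.1×10⁻⁴ = 0.01089 m
B 470–1770 m: 1300 × 0.31 × 1.2×10⁻⁴ = 0.04836 m
B total: 0.071371 m
Difference: 0.178887 − 0.071371 = 0.107516 m

108 mm larger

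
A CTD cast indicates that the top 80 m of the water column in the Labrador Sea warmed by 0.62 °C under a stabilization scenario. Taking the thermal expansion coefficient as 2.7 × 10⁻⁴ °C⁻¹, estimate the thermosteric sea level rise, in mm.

13 mm of thermosteric rise

Δh = αΔT·H = 2.7×10⁻⁴ × 0.62 × 80 = 0.013392 m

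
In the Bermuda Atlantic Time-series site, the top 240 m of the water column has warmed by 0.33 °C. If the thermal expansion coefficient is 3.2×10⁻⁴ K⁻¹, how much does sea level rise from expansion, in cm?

about 2.53 cm

Δh = αΔT·H = 3.2×10⁻⁴ × 0.33 × 240 = 0.025344 m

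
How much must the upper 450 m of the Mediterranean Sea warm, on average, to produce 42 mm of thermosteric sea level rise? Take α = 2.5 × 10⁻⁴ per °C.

ΔT = Δh/(αH) = 0.042 / (2.5×10⁻⁴ × 450) ≈ 0.3733 K

about 0.37 K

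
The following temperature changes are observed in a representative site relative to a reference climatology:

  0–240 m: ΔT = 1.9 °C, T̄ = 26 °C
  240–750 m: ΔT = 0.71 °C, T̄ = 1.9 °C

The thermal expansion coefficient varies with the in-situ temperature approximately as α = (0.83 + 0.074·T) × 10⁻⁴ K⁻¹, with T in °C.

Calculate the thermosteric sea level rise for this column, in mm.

Layer 1: α = (0.83 + 0.074×26)×10⁻⁴ = 2.754×10⁻⁴ K⁻¹
Layer 2: α = (0.83 + 0.074×1.9)×10⁻⁴ = 0.9706×10⁻⁴ K⁻¹
240 × 2.754×10⁻⁴ × 1.9 = 0.1255824 m
240–750 m: 0.9706×10⁻⁴ × 0.71 × 510 = 0.035145426 m
Δh = 0.1255824 + 0.035145426 = 0.160727826 m ≈ 161 mm

161 mm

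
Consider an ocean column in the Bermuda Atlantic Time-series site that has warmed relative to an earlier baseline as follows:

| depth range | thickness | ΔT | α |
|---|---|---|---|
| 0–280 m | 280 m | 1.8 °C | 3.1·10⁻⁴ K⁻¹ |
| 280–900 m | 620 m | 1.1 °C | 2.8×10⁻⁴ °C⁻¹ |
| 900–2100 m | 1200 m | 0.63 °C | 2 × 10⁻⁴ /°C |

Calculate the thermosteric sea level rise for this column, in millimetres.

Δh = 500 mm

Layer 1: 1.8 × 3.1×10⁻⁴ × 280 = 0.15624 m
620 × 1.1 × 2.8×10⁻⁴ = 0.19096 m
Layer 3: 0.63 × 2×10⁻⁴ × 1200 = 0.15120 m
Δh = 0.15624 + 0.19096 + 0.15120 = 0.49840 m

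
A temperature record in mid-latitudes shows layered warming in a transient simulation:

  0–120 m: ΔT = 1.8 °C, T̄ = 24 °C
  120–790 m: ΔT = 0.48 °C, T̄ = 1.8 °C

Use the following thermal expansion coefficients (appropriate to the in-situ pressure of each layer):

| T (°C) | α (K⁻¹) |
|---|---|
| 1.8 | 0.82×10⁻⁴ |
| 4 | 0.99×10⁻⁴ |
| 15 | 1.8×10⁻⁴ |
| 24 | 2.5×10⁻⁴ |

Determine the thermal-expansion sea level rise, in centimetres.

8.04 cm of thermosteric rise

Layer 1 at 24 °C → α = 2.5×10⁻⁴ K⁻¹
Layer 2 at 1.8 °C → α = 0.82×10⁻⁴ K⁻¹
120 × 1.8 × 2.5×10⁻⁴ = 0.05400 m
0.82×10⁻⁴ × 670 × 0.48 = 0.0263712 m
Δh = 0.05400 + 0.0263712 = 0.0803712 m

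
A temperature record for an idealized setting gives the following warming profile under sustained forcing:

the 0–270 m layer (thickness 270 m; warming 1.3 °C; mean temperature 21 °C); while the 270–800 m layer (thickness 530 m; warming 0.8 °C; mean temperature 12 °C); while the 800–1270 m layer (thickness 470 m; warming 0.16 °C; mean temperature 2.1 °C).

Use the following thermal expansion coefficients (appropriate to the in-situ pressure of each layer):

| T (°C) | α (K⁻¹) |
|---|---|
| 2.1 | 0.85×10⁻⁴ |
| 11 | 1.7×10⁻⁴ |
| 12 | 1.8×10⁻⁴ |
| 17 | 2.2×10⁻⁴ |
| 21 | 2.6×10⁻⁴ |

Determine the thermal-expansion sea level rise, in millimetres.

170 mm of thermosteric rise

Layer 1 at 21 °C → α = 2.6×10⁻⁴ K⁻¹
Layer 2 at 12 °C → α = 1.8×10⁻⁴ K⁻¹
Layer 3 at 2.1 °C → α = 0.85×10⁻⁴ K⁻¹
0–270 m: 270 × 1.3 × 2.6×10⁻⁴ = 0.09126 m
530 × 1.8×10⁻⁴ × 0.8 = 0.07632 m
800–1270 m: 470 × 0.16 × 0.85×10⁻⁴ = 0.006392 m
Δh = 0.09126 + 0.07632 + 0.006392 = 0.173972 m ≈ 170 mm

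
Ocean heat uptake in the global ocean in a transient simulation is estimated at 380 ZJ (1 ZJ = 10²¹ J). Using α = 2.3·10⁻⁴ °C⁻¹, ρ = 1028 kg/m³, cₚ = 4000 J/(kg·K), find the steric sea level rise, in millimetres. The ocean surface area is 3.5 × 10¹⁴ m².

60.7 mm of thermosteric rise

Per unit area: Q = 380×10²¹ / (3.5×10¹⁴) ≈ 1.086×10⁹ J/m²
Δh = αQ/(ρcₚ) = 2.3×10⁻⁴ × 1.086×10⁹ / (1028 × 4000) ≈ 0.060744 m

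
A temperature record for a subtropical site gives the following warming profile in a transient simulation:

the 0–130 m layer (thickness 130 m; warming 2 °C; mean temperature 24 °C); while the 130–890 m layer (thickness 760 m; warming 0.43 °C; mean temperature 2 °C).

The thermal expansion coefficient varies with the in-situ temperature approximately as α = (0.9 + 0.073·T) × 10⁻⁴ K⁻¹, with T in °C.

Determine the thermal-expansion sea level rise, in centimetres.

Layer 1: α = (0.9 + 0.073×24)×10⁻⁴ = 2.652×10⁻⁴ K⁻¹
Layer 2: α = (0.9 + 0.073×2)×10⁻⁴ = 1.046×10⁻⁴ K⁻¹
Layer 1: 2 × 130 × 2.652×10⁻⁴ = 0.068952 m
Layer 2: 1.046×10⁻⁴ × 760 × 0.43 = 0.03418328 m
Δh = 0.068952 + 0.03418328 = 0.10313528 m

Δh = 10 cm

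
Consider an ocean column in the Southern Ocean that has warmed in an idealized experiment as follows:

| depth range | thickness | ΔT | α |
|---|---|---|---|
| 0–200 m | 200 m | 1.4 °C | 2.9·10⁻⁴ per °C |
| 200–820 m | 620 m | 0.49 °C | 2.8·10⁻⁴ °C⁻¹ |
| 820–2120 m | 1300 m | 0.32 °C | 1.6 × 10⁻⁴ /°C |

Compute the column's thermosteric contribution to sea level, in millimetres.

Δh = 230 mm

Layer 1: 2.9×10⁻⁴ × 200 × 1.4 = 0.08120 m
200–820 m: 0.49 × 2.8×10⁻⁴ × 620 = 0.085064 m
820–2120 m: 0.32 × 1300 × 1.6×10⁻⁴ = 0.06656 m
Δh = 0.08120 + 0.085064 + 0.06656 = 0.232824 m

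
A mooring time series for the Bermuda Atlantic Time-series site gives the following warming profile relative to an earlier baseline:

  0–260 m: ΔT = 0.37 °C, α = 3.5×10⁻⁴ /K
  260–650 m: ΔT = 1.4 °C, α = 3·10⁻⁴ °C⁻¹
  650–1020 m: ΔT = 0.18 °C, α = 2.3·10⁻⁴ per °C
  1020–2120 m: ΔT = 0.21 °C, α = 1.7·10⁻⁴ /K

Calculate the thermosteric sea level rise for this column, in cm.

0–260 m: 260 × 3.5×10⁻⁴ × 0.37 = 0.03367 m
390 × 1.4 × 3×10⁻⁴ = 0.16380 m
650–1020 m: 370 × 0.18 × 2.3×10⁻⁴ = 0.015318 m
1100 × 0.21 × 1.7×10⁻⁴ = 0.03927 m
Δh = 0.03367 + 0.16380 + 0.015318 + 0.03927 = 0.252058 m ≈ 25 cm

Δh = 25 cm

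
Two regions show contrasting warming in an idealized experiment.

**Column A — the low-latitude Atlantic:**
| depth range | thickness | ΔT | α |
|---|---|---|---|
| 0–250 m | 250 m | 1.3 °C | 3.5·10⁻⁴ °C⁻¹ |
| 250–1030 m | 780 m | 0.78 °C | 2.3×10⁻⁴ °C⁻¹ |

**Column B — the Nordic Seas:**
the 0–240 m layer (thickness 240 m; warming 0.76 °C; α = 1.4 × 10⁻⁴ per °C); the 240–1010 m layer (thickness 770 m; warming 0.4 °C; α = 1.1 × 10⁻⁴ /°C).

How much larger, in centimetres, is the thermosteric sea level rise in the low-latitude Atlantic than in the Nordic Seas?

A 1.3 × 3.5×10⁻⁴ × 250 = 0.11375 m
A 2.3×10⁻⁴ × 780 × 0.78 = 0.139932 m
A total: 0.253682 m
B 240 × 1.4×10⁻⁴ × 0.76 = 0.025536 m
B Layer 2: 0.4 × 1.1×10⁻⁴ × 770 = 0.03388 m
B total: 0.059416 m
Difference: 0.253682 − 0.059416 = 0.194266 m

Δh_A − Δh_B ≈ 19 cm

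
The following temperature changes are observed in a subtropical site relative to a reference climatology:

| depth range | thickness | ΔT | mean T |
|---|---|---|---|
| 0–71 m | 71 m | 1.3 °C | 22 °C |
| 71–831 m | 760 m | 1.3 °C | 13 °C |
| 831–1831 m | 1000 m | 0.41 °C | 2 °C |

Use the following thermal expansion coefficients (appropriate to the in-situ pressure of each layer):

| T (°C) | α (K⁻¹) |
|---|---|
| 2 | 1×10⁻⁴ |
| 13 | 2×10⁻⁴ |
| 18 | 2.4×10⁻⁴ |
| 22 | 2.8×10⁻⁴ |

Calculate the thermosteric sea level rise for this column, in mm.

about 260 mm

Layer 1 at 22 °C → α = 2.8×10⁻⁴ K⁻¹
Layer 2 at 13 °C → α = 2×10⁻⁴ K⁻¹
Layer 3 at 2 °C → α = 1×10⁻⁴ K⁻¹
0–71 m: 71 × 2.8×10⁻⁴ × 1.3 = 0.025844 m
2×10⁻⁴ × 760 × 1.3 = 0.19760 m
0.41 × 1000 × 1×10⁻⁴ = 0.04100 m
Δh = 0.025844 + 0.19760 + 0.04100 = 0.264444 m ≈ 260 mm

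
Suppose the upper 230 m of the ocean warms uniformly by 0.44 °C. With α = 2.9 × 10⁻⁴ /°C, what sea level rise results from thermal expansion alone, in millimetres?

Δh = αΔT·H = 2.9×10⁻⁴ × 0.44 × 230 = 0.029348 m

29 mm of thermosteric rise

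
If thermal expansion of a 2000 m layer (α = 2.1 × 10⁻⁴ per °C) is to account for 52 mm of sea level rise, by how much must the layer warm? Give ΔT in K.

ΔT = Δh/(αH) = 0.052 / (2.1×10⁻⁴ × 2000) ≈ 0.1238 K

ΔT ≈ 0.124 K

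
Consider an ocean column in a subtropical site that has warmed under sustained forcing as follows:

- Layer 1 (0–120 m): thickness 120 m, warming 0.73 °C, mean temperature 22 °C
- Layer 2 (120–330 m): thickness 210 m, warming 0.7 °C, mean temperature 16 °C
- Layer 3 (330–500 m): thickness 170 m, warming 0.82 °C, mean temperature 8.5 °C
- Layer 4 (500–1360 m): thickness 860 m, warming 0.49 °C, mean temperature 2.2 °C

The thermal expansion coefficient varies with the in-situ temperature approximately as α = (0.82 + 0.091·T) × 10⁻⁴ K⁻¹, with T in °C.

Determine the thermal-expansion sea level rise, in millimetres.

Layer 1: α = (0.82 + 0.091×22)×10⁻⁴ = 2.822×10⁻⁴ K⁻¹
Layer 2: α = (0.82 + 0.091×16)×10⁻⁴ = 2.276×10⁻⁴ K⁻¹
Layer 3: α = (0.82 + 0.091×8.5)×10⁻⁴ = 1.5935×10⁻⁴ K⁻¹
Layer 4: α = (0.82 + 0.091×2.2)×10⁻⁴ = 1.0202×10⁻⁴ K⁻¹
0–120 m: 2.822×10⁻⁴ × 120 × 0.73 = 0.02472072 m
120–330 m: 0.7 × 210 × 2.276×10⁻⁴ = 0.0334572 m
170 × 0.82 × 1.5935×10⁻⁴ = 0.02221339 m
Layer 4: 1.0202×10⁻⁴ × 860 × 0.49 = 0.042991228 m
Δh = 0.02472072 + 0.0334572 + 0.02221339 + 0.042991228 = 0.123382538 m ≈ 120 mm

120 mm of thermosteric rise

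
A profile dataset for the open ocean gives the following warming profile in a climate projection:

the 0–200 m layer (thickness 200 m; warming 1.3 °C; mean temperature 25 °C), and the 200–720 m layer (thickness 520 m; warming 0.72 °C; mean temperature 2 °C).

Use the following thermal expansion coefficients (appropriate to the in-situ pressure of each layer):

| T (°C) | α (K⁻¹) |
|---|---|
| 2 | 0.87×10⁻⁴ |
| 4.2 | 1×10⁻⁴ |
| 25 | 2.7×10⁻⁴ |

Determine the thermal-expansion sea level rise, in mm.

Layer 1 at 25 °C → α = 2.7×10⁻⁴ K⁻¹
Layer 2 at 2 °C → α = 0.87×10⁻⁴ K⁻¹
0–200 m: 2.7×10⁻⁴ × 200 × 1.3 = 0.07020 m
0.87×10⁻⁴ × 0.72 × 520 = 0.0325728 m
Δh = 0.07020 + 0.0325728 = 0.1027728 m

Δh = 103 mm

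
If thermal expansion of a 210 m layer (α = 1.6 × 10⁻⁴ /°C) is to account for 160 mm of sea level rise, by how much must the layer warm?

ΔT = Δh/(αH) = 0.16 / (1.6×10⁻⁴ × 210) ≈ 4.762 K

4.8 K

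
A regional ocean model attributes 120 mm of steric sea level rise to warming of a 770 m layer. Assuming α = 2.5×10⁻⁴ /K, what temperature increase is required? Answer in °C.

ΔT = Δh/(αH) = 0.12 / (2.5×10⁻⁴ × 770) ≈ 0.6234 °C

0.62 °C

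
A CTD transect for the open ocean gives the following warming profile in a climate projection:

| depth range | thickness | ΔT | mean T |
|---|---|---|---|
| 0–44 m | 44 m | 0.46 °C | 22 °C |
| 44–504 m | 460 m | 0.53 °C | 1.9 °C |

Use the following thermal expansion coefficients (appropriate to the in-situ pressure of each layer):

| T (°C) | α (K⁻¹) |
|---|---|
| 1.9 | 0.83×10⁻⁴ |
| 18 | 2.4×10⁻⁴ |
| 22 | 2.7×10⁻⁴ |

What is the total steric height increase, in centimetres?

Layer 1 at 22 °C → α = 2.7×10⁻⁴ K⁻¹
Layer 2 at 1.9 °C → α = 0.83×10⁻⁴ K⁻¹
0–44 m: 0.46 × 44 × 2.7×10⁻⁴ = 0.0054648 m
Layer 2: 0.53 × 460 × 0.83×10⁻⁴ = 0.0202354 m
Δh = 0.0054648 + 0.0202354 = 0.0257002 m

about 2.57 cm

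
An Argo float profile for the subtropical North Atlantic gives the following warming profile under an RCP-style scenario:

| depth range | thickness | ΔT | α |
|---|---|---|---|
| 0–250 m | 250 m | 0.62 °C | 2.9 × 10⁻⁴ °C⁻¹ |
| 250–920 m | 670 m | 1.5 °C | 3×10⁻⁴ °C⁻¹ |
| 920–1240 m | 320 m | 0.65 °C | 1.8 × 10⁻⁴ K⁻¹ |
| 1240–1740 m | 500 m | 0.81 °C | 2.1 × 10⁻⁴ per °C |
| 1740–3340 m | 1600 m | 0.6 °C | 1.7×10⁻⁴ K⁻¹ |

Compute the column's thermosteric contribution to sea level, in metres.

0.632 m of thermosteric rise

0–250 m: 250 × 2.9×10⁻⁴ × 0.62 = 0.04495 m
250–920 m: 670 × 3×10⁻⁴ × 1.5 = 0.30150 m
1.8×10⁻⁴ × 320 × 0.65 = 0.03744 m
1240–1740 m: 0.81 × 2.1×10⁻⁴ × 500 = 0.08505 m
1.7×10⁻⁴ × 0.6 × 1600 = 0.16320 m
Δh = 0.04495 + 0.30150 + 0.03744 + 0.08505 + 0.16320 = 0.63214 m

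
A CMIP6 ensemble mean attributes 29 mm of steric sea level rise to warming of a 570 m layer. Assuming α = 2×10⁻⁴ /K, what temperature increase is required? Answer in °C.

about 0.254 °C

ΔT = Δh/(αH) = 0.029 / (2×10⁻⁴ × 570) ≈ 0.2544 °C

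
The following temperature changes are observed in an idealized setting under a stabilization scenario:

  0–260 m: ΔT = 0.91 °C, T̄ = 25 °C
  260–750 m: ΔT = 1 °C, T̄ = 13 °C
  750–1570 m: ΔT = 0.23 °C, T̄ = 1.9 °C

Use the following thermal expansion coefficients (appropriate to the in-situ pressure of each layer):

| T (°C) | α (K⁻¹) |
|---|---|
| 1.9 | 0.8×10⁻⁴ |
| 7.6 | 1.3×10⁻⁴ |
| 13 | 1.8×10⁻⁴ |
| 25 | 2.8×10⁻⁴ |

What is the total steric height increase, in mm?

Layer 1 at 25 °C → α = 2.8×10⁻⁴ K⁻¹
Layer 2 at 13 °C → α = 1.8×10⁻⁴ K⁻¹
Layer 3 at 1.9 °C → α = 0.8×10⁻⁴ K⁻¹
0.91 × 260 × 2.8×10⁻⁴ = 0.066248 m
260–750 m: 1.8×10⁻⁴ × 1 × 490 = 0.08820 m
0.8×10⁻⁴ × 0.23 × 820 = 0.015088 m
Δh = 0.066248 + 0.08820 + 0.015088 = 0.169536 m

Δh = 170 mm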